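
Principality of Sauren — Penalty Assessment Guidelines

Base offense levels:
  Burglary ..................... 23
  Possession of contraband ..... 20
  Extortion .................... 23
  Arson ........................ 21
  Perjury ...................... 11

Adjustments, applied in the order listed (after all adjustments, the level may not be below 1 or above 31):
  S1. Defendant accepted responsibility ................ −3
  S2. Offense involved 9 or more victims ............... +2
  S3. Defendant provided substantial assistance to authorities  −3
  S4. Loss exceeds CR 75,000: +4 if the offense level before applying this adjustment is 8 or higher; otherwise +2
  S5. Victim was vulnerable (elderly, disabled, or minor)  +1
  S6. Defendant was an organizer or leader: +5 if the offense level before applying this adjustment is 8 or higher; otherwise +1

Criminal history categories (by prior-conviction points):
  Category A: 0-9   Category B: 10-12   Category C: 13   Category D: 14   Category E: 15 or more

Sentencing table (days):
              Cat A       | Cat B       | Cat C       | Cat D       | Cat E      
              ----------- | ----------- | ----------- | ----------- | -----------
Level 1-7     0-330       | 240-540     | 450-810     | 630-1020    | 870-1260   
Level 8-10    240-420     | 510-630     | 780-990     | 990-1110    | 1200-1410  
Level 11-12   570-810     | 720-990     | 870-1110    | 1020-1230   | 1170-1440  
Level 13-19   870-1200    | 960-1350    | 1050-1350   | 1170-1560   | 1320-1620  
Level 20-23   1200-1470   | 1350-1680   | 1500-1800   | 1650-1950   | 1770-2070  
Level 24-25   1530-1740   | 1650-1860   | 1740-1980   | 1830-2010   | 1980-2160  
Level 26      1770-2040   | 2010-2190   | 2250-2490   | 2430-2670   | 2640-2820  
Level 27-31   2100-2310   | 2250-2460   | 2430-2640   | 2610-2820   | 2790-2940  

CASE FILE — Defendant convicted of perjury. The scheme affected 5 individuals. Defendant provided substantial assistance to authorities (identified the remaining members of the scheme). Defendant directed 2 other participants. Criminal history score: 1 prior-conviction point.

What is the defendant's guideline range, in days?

Base offense level for perjury: 11.
S1 does not apply.
S3 applies: 11 − 3 = 8.
S5 does not apply.
S6 applies (level before this adjustment is 8 ≥ 8, so +5): 8 + 5 = 13.
Final offense level: 13.
Criminal history: 1 prior point → Category A (0-9).
Level 13 falls in the 13-19 band.
Grid: Level 13-19 × Category A = 870-1200 days.

870-1200 days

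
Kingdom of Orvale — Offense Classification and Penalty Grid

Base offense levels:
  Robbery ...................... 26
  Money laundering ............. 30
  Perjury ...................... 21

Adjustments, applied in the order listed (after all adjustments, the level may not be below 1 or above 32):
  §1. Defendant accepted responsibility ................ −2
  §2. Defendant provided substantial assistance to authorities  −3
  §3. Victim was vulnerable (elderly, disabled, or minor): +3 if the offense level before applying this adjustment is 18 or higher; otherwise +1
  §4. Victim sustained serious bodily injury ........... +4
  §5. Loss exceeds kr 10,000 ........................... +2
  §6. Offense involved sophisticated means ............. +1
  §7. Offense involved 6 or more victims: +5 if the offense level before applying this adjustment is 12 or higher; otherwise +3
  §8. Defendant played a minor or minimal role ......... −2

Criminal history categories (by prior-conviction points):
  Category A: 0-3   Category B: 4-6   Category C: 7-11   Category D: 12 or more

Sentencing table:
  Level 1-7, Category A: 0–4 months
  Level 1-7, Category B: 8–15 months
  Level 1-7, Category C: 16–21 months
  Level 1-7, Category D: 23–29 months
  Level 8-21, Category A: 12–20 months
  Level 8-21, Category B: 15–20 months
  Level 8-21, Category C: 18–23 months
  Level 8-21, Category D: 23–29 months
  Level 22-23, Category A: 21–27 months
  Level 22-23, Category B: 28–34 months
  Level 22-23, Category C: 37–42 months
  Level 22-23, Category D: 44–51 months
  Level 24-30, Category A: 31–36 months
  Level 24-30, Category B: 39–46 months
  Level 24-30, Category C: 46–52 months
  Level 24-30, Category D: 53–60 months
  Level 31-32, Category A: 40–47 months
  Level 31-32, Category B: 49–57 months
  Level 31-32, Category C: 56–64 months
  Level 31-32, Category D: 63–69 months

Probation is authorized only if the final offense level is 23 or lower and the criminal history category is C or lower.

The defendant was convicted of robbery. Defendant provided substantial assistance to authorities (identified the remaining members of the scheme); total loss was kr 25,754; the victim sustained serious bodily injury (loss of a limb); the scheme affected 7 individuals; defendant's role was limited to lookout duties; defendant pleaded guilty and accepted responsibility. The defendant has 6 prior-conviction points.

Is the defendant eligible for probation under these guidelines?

No

Base offense level for robbery: 26.
§1 applies: 26 − 2 = 24.
§2 applies: 24 − 3 = 21.
§4 applies: 21 + 4 = 25.
§5 applies: 25 + 2 = 27.
§6 does not apply.
§7 applies (level before this adjustment is 27 ≥ 12, so +5): 27 + 5 = 32.
§8 applies: 32 − 2 = 30.
Final offense level: 30.
Criminal history: 6 prior points → Category B (4-6).
Level 30 falls in the 24-30 band.
Grid: Level 24-30 × Category B = 39-46 months.
Probation check: level 30 > 23 and category B ≤ C → not eligible.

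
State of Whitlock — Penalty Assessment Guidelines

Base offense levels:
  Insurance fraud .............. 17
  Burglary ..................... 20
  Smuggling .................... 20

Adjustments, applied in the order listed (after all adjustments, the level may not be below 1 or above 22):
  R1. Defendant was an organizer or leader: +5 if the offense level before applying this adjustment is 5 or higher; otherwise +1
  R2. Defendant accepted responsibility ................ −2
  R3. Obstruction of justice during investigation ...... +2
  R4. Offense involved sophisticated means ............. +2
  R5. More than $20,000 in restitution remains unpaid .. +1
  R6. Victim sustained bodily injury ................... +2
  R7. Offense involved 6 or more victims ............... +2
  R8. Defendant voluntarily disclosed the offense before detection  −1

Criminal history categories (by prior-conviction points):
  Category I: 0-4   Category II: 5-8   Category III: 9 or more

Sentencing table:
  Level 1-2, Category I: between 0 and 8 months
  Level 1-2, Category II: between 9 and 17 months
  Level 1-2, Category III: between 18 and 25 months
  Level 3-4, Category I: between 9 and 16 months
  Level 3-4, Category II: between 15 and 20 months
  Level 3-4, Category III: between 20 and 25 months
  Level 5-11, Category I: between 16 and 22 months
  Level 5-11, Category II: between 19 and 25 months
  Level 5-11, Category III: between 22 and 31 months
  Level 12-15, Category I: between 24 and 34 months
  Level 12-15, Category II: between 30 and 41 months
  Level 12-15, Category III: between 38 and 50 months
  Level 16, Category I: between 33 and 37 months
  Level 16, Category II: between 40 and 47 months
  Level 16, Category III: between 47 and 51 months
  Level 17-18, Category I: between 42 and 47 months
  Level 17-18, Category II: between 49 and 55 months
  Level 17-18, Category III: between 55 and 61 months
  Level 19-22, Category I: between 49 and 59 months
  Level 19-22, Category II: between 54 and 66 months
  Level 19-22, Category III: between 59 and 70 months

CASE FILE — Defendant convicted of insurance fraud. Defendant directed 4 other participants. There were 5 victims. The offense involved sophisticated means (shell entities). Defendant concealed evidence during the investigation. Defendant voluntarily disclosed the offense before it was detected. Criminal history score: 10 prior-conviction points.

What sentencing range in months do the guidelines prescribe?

59-70 months

Base offense level for insurance fraud: 17.
R1 applies (level before this adjustment is 17 ≥ 5, so +5): 17 + 5 = 22.
R3 applies: 22 + 2 = 24.
R4 applies: 24 + 2 = 26.
R5 does not apply.
R7 does not apply.
R8 applies: 26 − 1 = 25.
Level 25 exceeds the maximum of 22; capped at 22.
Final offense level: 22.
Criminal history: 10 prior points → Category III (9+).
Level 22 falls in the 19-22 band.
Grid: Level 19-22 × Category III = 59-70 months.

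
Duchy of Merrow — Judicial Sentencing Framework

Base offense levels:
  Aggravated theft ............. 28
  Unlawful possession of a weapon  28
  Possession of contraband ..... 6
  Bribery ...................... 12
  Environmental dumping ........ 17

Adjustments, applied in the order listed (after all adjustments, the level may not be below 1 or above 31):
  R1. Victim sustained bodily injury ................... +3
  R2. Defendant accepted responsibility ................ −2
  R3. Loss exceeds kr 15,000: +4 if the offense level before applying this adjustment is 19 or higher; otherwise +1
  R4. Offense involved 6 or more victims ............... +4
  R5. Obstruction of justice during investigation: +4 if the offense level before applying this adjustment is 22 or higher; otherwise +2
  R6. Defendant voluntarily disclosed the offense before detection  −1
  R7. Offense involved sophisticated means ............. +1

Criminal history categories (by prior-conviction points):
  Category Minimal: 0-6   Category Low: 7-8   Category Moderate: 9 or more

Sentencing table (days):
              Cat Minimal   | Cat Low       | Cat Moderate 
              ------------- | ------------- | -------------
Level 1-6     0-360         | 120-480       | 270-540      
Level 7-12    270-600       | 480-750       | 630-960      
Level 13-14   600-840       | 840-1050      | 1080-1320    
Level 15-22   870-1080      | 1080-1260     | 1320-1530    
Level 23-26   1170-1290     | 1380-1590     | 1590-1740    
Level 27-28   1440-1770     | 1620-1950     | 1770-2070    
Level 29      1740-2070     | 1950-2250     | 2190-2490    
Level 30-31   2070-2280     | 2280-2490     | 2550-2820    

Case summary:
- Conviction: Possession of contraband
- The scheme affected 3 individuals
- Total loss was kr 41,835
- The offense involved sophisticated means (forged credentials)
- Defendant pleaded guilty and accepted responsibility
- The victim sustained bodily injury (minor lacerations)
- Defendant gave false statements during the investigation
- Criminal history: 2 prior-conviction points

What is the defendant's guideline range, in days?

Base offense level for possession of contraband: 6.
R1 applies: 6 + 3 = 9.
R2 applies: 9 − 2 = 7.
R3 applies (level before this adjustment is 7 < 19, so +1): 7 + 1 = 8.
R5 applies (level before this adjustment is 8 < 22, so +2): 8 + 2 = 10.
R6 does not apply.
R7 applies: 10 + 1 = 11.
Final offense level: 11.
Criminal history: 2 prior points → Category Minimal (0-6).
Level 11 falls in the 7-12 band.
Grid: Level 7-12 × Category Minimal = 270-600 days.

270-600 days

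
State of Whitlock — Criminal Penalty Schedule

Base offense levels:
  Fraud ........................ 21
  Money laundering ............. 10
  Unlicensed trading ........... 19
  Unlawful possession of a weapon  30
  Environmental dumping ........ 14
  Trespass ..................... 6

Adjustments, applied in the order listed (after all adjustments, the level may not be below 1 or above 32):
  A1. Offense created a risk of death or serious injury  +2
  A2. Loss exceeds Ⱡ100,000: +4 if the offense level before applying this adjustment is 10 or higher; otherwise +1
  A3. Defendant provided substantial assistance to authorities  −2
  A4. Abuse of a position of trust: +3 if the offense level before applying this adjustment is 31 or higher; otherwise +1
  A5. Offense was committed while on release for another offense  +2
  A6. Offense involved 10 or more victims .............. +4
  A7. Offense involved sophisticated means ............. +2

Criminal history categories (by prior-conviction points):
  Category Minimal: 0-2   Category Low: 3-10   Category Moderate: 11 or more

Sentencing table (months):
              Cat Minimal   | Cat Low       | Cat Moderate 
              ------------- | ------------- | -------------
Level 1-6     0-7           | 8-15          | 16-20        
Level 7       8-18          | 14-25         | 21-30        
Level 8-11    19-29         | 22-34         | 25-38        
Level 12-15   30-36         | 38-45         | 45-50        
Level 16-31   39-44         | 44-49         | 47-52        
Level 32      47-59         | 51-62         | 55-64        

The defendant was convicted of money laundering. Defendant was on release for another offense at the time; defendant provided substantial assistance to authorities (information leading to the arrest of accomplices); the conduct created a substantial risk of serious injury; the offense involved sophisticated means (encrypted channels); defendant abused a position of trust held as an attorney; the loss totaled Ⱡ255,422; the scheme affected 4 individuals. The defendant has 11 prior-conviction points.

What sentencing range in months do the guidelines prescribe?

47-52 months

Base offense level for money laundering: 10.
A1 applies: 10 + 2 = 12.
A2 applies (level before this adjustment is 12 ≥ 10, so +4): 12 + 4 = 16.
A3 applies: 16 − 2 = 14.
A4 applies (level before this adjustment is 14 < 31, so +1): 14 + 1 = 15.
A5 applies: 15 + 2 = 17.
A7 applies: 17 + 2 = 19.
Final offense level: 19.
Criminal history: 11 prior points → Category Moderate (11+).
Level 19 falls in the 16-31 band.
Grid: Level 16-31 × Category Moderate = 47-52 months.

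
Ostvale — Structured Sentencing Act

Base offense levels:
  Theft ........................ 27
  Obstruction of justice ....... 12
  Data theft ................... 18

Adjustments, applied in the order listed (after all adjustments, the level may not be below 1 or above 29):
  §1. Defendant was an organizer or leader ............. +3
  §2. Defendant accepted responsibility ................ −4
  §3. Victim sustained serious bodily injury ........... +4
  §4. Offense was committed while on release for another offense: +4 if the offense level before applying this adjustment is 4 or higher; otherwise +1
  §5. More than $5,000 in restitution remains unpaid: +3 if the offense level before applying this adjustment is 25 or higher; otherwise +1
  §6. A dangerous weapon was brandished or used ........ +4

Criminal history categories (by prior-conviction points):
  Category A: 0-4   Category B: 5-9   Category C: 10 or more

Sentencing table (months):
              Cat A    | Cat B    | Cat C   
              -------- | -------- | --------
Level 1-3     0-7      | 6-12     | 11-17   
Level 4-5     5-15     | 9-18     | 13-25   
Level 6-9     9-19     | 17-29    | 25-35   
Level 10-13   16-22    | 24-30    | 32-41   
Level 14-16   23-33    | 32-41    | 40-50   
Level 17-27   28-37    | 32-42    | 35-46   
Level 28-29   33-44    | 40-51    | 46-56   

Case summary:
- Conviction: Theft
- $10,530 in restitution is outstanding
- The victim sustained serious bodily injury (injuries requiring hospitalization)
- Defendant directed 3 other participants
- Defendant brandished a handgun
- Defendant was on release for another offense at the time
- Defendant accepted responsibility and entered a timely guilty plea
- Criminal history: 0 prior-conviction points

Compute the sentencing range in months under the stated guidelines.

Base offense level for theft: 27.
§1 applies: 27 + 3 = 30.
§2 applies: 30 − 4 = 26.
§3 applies: 26 + 4 = 30.
§4 applies (level before this adjustment is 30 ≥ 4, so +4): 30 + 4 = 34.
§5 applies (level before this adjustment is 34 ≥ 25, so +3): 34 + 3 = 37.
§6 applies: 37 + 4 = 41.
Level 41 exceeds the maximum of 29; capped at 29.
Final offense level: 29.
Criminal history: 0 prior points → Category A (0-4).
Level 29 falls in the 28-29 band.
Grid: Level 28-29 × Category A = 33-44 months.

33-44 months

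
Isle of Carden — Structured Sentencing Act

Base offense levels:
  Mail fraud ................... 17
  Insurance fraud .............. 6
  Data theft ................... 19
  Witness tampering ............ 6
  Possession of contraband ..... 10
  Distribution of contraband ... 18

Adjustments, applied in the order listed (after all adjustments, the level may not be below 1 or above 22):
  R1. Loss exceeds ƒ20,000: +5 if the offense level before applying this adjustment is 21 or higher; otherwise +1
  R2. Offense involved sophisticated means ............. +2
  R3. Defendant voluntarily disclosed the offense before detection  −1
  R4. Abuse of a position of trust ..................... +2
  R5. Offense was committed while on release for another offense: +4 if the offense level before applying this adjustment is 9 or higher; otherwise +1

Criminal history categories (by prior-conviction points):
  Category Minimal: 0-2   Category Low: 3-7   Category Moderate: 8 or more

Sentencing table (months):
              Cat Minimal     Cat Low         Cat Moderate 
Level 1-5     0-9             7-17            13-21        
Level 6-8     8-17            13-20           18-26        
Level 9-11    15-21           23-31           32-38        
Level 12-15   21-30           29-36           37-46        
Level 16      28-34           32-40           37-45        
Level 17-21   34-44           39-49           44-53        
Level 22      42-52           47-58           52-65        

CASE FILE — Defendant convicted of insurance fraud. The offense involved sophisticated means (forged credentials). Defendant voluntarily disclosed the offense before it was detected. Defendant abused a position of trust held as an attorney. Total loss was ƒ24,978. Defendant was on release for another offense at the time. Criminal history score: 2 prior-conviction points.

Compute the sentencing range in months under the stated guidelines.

21-30 months

Base offense level for insurance fraud: 6.
R1 applies (level before this adjustment is 6 < 21, so +1): 6 + 1 = 7.
R2 applies: 7 + 2 = 9.
R3 applies: 9 − 1 = 8.
R4 applies: 8 + 2 = 10.
R5 applies (level before this adjustment is 10 ≥ 9, so +4): 10 + 4 = 14.
Final offense level: 14.
Criminal history: 2 prior points → Category Minimal (0-2).
Level 14 falls in the 12-15 band.
Grid: Level 12-15 × Category Minimal = 21-30 months.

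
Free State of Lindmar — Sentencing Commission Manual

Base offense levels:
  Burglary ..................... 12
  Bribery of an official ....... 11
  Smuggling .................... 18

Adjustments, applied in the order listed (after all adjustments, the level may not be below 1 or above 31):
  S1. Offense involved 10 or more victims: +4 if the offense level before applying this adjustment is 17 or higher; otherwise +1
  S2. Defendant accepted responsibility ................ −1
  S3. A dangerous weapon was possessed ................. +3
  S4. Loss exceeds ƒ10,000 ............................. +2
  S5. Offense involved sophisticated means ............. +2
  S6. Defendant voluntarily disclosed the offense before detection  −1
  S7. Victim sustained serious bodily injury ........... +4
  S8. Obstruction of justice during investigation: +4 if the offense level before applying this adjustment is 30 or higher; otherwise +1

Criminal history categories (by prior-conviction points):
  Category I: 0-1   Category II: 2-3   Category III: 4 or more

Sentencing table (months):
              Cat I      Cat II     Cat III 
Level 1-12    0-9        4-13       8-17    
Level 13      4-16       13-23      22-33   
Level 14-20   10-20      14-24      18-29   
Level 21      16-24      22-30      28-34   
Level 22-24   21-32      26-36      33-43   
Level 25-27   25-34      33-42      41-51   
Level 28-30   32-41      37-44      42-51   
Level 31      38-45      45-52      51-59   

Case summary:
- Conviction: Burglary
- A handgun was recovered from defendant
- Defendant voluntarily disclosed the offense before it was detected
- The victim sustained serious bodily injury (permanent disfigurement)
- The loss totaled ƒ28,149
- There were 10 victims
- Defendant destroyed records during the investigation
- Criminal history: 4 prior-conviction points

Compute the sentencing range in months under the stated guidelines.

Base offense level for burglary: 12.
S1 applies (level before this adjustment is 12 < 17, so +1): 12 + 1 = 13.
S3 applies: 13 + 3 = 16.
S4 applies: 16 + 2 = 18.
S5 does not apply.
S6 applies: 18 − 1 = 17.
S7 applies: 17 + 4 = 21.
S8 applies (level before this adjustment is 21 < 30, so +1): 21 + 1 = 22.
Final offense level: 22.
Criminal history: 4 prior points → Category III (4+).
Level 22 falls in the 22-24 band.
Grid: Level 22-24 × Category III = 33-43 months.

33-43 months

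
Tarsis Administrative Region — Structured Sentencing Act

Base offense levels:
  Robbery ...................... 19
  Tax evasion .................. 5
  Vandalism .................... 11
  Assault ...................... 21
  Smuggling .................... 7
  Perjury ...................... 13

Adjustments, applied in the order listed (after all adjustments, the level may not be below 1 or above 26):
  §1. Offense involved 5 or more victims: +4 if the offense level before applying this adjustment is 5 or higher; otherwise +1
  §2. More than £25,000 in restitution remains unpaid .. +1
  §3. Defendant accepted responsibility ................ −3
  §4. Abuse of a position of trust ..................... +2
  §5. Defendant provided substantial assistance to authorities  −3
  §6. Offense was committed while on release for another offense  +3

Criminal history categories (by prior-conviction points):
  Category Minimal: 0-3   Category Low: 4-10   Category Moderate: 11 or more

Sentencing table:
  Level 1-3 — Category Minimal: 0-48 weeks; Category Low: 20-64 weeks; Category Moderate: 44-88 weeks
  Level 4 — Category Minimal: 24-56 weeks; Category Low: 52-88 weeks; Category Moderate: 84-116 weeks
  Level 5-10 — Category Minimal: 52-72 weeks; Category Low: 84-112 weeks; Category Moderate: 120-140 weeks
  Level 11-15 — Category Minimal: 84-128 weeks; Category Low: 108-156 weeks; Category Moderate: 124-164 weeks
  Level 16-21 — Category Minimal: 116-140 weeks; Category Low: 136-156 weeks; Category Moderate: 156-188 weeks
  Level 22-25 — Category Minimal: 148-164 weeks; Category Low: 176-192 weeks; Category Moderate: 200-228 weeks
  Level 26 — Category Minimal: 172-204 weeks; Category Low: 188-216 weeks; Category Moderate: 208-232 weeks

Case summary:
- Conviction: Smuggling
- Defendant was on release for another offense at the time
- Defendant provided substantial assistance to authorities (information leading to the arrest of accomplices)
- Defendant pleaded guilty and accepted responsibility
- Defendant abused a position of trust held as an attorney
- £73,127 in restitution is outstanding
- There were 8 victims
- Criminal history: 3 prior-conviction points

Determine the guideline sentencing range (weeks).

84-128 weeks

Base offense level for smuggling: 7.
§1 applies (level before this adjustment is 7 ≥ 5, so +4): 7 + 4 = 11.
§2 applies: 11 + 1 = 12.
§3 applies: 12 − 3 = 9.
§4 applies: 9 + 2 = 11.
§5 applies: 11 − 3 = 8.
§6 applies: 8 + 3 = 11.
Final offense level: 11.
Criminal history: 3 prior points → Category Minimal (0-3).
Level 11 falls in the 11-15 band.
Grid: Level 11-15 × Category Minimal = 84-128 weeks.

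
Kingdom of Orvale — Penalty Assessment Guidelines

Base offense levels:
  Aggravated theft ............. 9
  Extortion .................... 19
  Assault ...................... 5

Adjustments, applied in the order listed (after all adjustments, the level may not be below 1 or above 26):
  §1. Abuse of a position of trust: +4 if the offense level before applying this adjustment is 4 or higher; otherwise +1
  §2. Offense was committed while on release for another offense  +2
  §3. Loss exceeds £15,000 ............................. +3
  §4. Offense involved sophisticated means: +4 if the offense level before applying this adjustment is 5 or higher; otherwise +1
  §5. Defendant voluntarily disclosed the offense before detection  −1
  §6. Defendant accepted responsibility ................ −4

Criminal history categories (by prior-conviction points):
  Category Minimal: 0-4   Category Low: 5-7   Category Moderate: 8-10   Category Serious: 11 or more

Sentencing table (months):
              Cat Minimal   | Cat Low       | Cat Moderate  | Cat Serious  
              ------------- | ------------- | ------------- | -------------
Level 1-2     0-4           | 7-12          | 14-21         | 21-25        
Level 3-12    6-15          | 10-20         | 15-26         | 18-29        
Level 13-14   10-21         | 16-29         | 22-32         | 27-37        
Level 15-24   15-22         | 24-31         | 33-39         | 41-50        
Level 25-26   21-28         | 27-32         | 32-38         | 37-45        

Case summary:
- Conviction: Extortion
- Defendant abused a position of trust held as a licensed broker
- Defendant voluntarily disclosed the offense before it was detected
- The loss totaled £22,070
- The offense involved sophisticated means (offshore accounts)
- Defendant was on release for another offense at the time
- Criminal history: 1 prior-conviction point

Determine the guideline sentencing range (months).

21-28 months

Base offense level for extortion: 19.
§1 applies (level before this adjustment is 19 ≥ 4, so +4): 19 + 4 = 23.
§2 applies: 23 + 2 = 25.
§3 applies: 25 + 3 = 28.
§4 applies (level before this adjustment is 28 ≥ 5, so +4): 28 + 4 = 32.
§5 applies: 32 − 1 = 31.
§6 does not apply.
Level 31 exceeds the maximum of 26; capped at 26.
Final offense level: 26.
Criminal history: 1 prior point → Category Minimal (0-4).
Level 26 falls in the 25-26 band.
Grid: Level 25-26 × Category Minimal = 21-28 months.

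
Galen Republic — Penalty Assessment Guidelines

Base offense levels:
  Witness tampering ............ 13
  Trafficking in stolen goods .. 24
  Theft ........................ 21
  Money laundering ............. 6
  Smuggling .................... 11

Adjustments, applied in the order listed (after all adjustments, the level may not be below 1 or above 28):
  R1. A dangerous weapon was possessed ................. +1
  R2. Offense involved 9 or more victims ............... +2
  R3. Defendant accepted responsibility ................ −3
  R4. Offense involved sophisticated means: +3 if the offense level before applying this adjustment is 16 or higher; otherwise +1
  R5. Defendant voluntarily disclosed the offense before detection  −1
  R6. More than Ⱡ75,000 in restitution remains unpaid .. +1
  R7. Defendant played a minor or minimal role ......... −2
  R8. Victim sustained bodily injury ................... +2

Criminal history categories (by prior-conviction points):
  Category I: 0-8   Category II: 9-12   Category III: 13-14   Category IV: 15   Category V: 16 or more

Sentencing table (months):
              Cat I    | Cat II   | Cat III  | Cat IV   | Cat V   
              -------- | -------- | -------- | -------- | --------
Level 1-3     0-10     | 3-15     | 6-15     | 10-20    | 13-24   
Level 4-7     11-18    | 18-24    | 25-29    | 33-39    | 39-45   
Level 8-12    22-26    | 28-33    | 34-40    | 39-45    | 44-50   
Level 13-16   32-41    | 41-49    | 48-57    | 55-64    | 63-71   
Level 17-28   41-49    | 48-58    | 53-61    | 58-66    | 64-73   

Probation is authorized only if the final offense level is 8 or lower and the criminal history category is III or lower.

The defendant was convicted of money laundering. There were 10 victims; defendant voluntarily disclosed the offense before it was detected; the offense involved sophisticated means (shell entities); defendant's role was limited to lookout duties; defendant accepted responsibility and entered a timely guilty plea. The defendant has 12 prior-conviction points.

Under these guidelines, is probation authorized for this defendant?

Base offense level for money laundering: 6.
R1 does not apply.
R2 applies: 6 + 2 = 8.
R3 applies: 8 − 3 = 5.
R4 applies (level before this adjustment is 5 < 16, so +1): 5 + 1 = 6.
R5 applies: 6 − 1 = 5.
R6 does not apply.
R7 applies: 5 − 2 = 3.
R8 does not apply.
Final offense level: 3.
Criminal history: 12 prior points → Category II (9-12).
Level 3 falls in the 1-3 band.
Grid: Level 1-3 × Category II = 3-15 months.
Probation check: level 3 ≤ 8 and category II ≤ III → eligible.

Yes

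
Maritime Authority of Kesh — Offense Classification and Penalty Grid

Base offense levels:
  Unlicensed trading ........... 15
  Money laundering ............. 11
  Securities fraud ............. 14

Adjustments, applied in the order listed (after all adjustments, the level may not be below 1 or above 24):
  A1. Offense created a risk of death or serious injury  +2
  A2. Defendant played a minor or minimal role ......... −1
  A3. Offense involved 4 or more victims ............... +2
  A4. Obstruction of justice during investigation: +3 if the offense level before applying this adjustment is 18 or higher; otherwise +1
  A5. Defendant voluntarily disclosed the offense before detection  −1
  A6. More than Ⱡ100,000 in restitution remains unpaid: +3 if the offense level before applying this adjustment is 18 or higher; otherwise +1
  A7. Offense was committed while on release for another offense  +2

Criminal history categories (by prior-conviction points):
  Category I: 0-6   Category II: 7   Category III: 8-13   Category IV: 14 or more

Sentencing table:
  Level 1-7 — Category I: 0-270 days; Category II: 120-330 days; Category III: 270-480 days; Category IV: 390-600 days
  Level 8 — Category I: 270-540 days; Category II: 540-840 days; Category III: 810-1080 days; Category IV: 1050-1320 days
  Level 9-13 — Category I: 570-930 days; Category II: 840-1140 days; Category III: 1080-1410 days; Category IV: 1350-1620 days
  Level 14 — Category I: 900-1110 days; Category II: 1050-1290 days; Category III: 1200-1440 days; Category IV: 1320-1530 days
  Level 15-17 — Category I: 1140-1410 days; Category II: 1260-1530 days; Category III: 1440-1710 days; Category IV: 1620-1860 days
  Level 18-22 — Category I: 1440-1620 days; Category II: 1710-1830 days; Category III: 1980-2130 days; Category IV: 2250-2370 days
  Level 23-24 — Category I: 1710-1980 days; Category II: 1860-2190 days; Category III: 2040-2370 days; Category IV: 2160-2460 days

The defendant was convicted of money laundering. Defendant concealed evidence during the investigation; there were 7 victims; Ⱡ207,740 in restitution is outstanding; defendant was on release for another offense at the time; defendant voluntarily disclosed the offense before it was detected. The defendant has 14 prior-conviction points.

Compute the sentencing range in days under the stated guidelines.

Base offense level for money laundering: 11.
A1 does not apply.
A2 does not apply.
A3 applies: 11 + 2 = 13.
A4 applies (level before this adjustment is 13 < 18, so +1): 13 + 1 = 14.
A5 applies: 14 − 1 = 13.
A6 applies (level before this adjustment is 13 < 18, so +1): 13 + 1 = 14.
A7 applies: 14 + 2 = 16.
Final offense level: 16.
Criminal history: 14 prior points → Category IV (14+).
Level 16 falls in the 15-17 band.
Grid: Level 15-17 × Category IV = 1620-1860 days.

1620-1860 days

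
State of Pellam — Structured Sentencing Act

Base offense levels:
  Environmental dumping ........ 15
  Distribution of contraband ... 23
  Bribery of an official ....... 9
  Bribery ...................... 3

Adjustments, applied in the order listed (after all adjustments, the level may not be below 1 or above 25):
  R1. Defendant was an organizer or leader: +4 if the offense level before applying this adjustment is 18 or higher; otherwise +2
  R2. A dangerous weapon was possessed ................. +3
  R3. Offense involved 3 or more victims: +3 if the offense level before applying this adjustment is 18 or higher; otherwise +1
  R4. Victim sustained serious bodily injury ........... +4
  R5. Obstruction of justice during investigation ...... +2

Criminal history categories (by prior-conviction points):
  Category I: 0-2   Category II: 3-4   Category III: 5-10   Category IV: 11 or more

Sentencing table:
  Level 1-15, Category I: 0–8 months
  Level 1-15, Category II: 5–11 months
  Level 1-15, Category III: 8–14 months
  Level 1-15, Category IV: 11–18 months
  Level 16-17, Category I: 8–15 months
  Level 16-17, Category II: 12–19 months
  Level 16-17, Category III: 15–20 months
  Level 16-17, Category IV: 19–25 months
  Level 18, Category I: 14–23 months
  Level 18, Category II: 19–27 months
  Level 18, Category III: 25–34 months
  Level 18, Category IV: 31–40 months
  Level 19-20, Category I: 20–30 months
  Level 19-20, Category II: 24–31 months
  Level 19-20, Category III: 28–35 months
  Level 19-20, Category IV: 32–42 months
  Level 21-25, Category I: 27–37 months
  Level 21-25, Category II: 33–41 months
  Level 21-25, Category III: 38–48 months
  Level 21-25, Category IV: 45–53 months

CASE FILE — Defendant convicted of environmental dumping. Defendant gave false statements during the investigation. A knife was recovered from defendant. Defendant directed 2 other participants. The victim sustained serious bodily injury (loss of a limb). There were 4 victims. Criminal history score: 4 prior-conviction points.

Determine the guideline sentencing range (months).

Base offense level for environmental dumping: 15.
R1 applies (level before this adjustment is 15 < 18, so +2): 15 + 2 = 17.
R2 applies: 17 + 3 = 20.
R3 applies (level before this adjustment is 20 ≥ 18, so +3): 20 + 3 = 23.
R4 applies: 23 + 4 = 27.
R5 applies: 27 + 2 = 29.
Level 29 exceeds the maximum of 25; capped at 25.
Final offense level: 25.
Criminal history: 4 prior points → Category II (3-4).
Level 25 falls in the 21-25 band.
Grid: Level 21-25 × Category II = 33-41 months.

33-41 months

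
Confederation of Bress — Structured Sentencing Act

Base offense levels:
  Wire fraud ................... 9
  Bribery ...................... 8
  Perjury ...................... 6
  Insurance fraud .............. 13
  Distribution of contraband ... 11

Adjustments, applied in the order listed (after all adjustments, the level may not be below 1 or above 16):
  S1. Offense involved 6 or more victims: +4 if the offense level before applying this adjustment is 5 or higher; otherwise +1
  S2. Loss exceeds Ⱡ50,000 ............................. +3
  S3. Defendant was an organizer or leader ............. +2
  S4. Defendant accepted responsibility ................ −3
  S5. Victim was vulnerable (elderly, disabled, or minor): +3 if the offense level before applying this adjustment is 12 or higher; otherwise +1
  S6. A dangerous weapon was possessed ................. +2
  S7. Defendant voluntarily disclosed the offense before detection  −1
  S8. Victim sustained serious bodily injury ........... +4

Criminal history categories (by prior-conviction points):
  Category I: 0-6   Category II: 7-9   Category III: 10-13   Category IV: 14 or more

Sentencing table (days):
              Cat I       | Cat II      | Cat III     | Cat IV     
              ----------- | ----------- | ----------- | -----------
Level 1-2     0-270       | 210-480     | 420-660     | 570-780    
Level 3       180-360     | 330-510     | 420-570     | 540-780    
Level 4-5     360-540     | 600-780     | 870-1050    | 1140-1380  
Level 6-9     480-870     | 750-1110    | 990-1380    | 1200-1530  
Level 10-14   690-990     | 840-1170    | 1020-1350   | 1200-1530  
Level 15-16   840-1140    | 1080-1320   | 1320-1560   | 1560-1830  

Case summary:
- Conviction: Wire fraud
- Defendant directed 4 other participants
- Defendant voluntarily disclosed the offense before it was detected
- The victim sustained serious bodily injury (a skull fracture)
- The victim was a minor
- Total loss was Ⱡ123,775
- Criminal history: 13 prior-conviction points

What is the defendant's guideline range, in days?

Base offense level for wire fraud: 9.
S2 applies: 9 + 3 = 12.
S3 applies: 12 + 2 = 14.
S4 does not apply.
S5 applies (level before this adjustment is 14 ≥ 12, so +3): 14 + 3 = 17.
S6 does not apply.
S7 applies: 17 − 1 = 16.
S8 applies: 16 + 4 = 20.
Level 20 exceeds the maximum of 16; capped at 16.
Final offense level: 16.
Criminal history: 13 prior points → Category III (10-13).
Level 16 falls in the 15-16 band.
Grid: Level 15-16 × Category III = 1320-1560 days.

1320-1560 days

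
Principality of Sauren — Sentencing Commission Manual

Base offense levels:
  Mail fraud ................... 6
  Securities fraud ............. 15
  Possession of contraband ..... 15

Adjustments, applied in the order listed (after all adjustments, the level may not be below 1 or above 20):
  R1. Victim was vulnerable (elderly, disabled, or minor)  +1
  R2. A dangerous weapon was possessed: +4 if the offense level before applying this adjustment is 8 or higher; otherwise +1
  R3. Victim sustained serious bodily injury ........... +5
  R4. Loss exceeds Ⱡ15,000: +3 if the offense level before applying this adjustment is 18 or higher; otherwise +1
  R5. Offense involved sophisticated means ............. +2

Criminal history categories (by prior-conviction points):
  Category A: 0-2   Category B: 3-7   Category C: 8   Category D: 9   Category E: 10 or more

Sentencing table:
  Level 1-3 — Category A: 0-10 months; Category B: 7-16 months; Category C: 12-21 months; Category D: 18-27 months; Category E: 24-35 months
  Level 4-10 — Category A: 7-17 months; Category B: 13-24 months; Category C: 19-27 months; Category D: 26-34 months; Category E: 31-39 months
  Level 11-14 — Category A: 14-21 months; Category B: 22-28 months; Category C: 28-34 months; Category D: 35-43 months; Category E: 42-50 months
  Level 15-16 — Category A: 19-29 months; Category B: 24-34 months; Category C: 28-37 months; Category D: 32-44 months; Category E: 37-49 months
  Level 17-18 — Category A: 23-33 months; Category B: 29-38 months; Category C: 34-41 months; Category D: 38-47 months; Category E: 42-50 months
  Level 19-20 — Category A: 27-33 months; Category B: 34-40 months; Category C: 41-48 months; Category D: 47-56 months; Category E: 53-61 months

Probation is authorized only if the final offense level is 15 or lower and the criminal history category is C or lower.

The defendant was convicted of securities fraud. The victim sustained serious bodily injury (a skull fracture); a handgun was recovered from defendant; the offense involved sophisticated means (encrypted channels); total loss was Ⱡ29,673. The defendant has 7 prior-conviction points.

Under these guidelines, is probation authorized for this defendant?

Base offense level for securities fraud: 15.
R2 applies (level before this adjustment is 15 ≥ 8, so +4): 15 + 4 = 19.
R3 applies: 19 + 5 = 24.
R4 applies (level before this adjustment is 24 ≥ 18, so +3): 24 + 3 = 27.
R5 applies: 27 + 2 = 29.
Level 29 exceeds the maximum of 20; capped at 20.
Final offense level: 20.
Criminal history: 7 prior points → Category B (3-7).
Level 20 falls in the 19-20 band.
Grid: Level 19-20 × Category B = 34-40 months.
Probation check: level 20 > 15 and category B ≤ C → not eligible.

No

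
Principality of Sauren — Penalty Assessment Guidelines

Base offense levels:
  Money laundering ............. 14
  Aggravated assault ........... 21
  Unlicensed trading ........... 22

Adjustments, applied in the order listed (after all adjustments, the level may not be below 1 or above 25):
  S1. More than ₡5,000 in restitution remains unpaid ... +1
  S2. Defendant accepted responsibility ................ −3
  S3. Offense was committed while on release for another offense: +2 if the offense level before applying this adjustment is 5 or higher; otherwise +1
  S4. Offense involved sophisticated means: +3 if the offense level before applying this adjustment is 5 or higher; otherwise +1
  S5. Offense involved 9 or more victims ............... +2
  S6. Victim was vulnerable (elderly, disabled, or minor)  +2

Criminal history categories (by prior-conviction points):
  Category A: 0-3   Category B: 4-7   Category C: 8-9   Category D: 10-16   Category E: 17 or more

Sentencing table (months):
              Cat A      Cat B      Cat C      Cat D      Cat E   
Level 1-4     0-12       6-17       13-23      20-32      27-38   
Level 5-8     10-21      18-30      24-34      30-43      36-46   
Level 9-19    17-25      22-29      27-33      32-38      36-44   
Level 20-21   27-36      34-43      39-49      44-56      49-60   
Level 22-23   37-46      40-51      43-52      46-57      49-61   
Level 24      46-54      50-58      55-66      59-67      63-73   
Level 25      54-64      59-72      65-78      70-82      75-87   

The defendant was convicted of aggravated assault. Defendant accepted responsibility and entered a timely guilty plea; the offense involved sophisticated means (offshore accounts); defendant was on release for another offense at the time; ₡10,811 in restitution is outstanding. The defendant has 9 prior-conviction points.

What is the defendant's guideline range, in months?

Base offense level for aggravated assault: 21.
S1 applies: 21 + 1 = 22.
S2 applies: 22 − 3 = 19.
S3 applies (level before this adjustment is 19 ≥ 5, so +2): 19 + 2 = 21.
S4 applies (level before this adjustment is 21 ≥ 5, so +3): 21 + 3 = 24.
S5 does not apply.
S6 does not apply.
Final offense level: 24.
Criminal history: 9 prior points → Category C (8-9).
Level 24 falls in the 24 band.
Grid: Level 24 × Category C = 55-66 months.

55-66 months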